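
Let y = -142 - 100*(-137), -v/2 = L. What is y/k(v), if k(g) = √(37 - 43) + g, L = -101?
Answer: 1369358/20405 - 6779*I*√6/20405 ≈ 67.109 - 0.81378*I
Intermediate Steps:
v = 202 (v = -2*(-101) = 202)
k(g) = g + I*√6 (k(g) = √(-6) + g = I*√6 + g = g + I*√6)
y = 13558 (y = -142 + 13700 = 13558)
y/k(v) = 13558/(202 + I*√6)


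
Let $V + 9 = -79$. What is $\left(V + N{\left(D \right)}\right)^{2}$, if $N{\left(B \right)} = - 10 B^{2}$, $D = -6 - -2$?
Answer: $61504$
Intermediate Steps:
$V = -88$ ($V = -9 - 79 = -88$)
$D = -4$ ($D = -6 + 2 = -4$)
$\left(V + N{\left(D \right)}\right)^{2} = \left(-88 - 10 \left(-4\right)^{2}\right)^{2} = \left(-88 - 160\right)^{2} = \left(-248\right)^{2} = 61504$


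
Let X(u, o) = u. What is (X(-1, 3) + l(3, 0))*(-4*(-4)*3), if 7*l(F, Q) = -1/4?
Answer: -348/7 ≈ -49.714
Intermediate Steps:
l(F, Q) = -1/28 (l(F, Q) = (-1/4)/7 = (-1*¼)/7 = (⅐)*(-¼) = -1/28)
(X(-1, 3) + l(3, 0))*(-4*(-4)*3) = (-1 - 1/28)*(-4*(-4)*3) = -116*3/7 = -29/28*48 = -348/7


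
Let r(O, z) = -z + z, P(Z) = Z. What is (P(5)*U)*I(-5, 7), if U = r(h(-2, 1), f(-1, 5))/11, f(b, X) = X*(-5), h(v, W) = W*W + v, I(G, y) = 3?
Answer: 0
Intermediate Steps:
h(v, W) = v + W² (h(v, W) = W² + v = v + W²)
f(b, X) = -5*X
r(O, z) = 0
U = 0 (U = 0/11 = 0*(1/11) = 0)
(P(5)*U)*I(-5, 7) = (5*0)*3 = 0*3 = 0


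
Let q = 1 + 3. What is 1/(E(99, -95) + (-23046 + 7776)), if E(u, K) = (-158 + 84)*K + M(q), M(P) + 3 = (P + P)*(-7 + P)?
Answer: -1/8267 ≈ -0.00012096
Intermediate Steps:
q = 4
M(P) = -3 + 2*P*(-7 + P) (M(P) = -3 + (P + P)*(-7 + P) = -3 + (2*P)*(-7 + P) = -3 + 2*P*(-7 + P))
E(u, K) = -27 - 74*K (E(u, K) = (-158 + 84)*K + (-3 - 14*4 + 2*4**2) = -74*K + (-3 - 56 + 2*16) = -74*K + (-3 - 56 + 32) = -74*K - 27 = -27 - 74*K)
1/(E(99, -95) + (-23046 + 7776)) = 1/((-27 - 74*(-95)) + (-23046 + 7776)) = 1/((-27 + 7030) - 15270) = 1/(7003 - 15270) = 1/(-8267) = -1/8267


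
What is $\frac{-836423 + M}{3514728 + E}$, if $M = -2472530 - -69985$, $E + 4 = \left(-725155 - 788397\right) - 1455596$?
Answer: $- \frac{404871}{68197} \approx -5.9368$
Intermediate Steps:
$E = -2969152$ ($E = -4 - 2969148 = -2969152$)
$M = -2402545$ ($M = -2472530 + 69985 = -2402545$)
$\frac{-836423 + M}{3514728 + E} = \frac{-836423 - 2402545}{3514728 - 2969152} = - \frac{3238968}{545576} = \left(-3238968\right) \frac{1}{545576} = - \frac{404871}{68197}$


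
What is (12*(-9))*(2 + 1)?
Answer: -324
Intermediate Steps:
(12*(-9))*(2 + 1) = -108*3 = -324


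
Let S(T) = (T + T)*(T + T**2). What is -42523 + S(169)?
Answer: 9668217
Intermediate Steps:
S(T) = 2*T*(T + T**2) (S(T) = (2*T)*(T + T**2) = 2*T*(T + T**2))
-42523 + S(169) = -42523 + 2*169**2*(1 + 169) = -42523 + 2*28561*170 = -42523 + 9710740 = 9668217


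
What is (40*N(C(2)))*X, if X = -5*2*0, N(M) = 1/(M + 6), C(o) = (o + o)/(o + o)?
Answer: 0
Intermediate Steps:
C(o) = 1 (C(o) = (2*o)/((2*o)) = (2*o)*(1/(2*o)) = 1)
N(M) = 1/(6 + M)
X = 0 (X = -10*0 = 0)
(40*N(C(2)))*X = (40/(6 + 1))*0 = (40/7)*0 = 0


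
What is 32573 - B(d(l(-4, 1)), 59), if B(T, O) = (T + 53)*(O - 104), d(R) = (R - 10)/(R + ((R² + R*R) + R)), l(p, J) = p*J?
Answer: 139727/4 ≈ 34932.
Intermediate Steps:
l(p, J) = J*p
d(R) = (-10 + R)/(2*R + 2*R²) (d(R) = (-10 + R)/(R + ((R² + R²) + R)) = (-10 + R)/(R + (2*R² + R)) = (-10 + R)/(R + (R + 2*R²)) = (-10 + R)/(2*R + 2*R²))
B(T, O) = (-104 + O)*(53 + T) (B(T, O) = (53 + T)*(-104 + O) = (-104 + O)*(53 + T))
32573 - B(d(l(-4, 1)), 59) = 32573 - (-5512 - 52*(-10 + 1*(-4))/((1*(-4))*(1 + 1*(-4))) + 53*59 + 59*((-10 + 1*(-4))/(2*((1*(-4)))*(1 + 1*(-4))))) = 32573 - (-5512 - 52*(-10 - 4)/((-4)*(1 - 4)) + 3127 + 59*((½)*(-10 - 4)/(-4*(1 - 4)))) = 32573 - (-5512 - 52*(-1)*(-14)/(4*(-3)) + 3127 + 59*((½)*(-¼)*(-14)/(-3))) = 32573 - (-5512 - 52*(-1)*(-1)*(-14)/(4*3) + 3127 + 59*((½)*(-¼)*(-⅓)*(-14))) = 32573 - (-5512 - 104*(-7/12) + 3127 + 59*(-7/12)) = 32573 - (-5512 + 182/3 + 3127 - 413/12) = 32573 - 1*(-9435/4) = 32573 + 9435/4 = 139727/4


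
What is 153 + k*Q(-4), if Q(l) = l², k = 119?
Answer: 2057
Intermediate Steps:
153 + k*Q(-4) = 153 + 119*(-4)² = 153 + 119*16 = 153 + 1904 = 2057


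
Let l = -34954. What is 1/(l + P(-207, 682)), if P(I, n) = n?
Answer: -1/34272 ≈ -2.9178e-5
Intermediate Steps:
1/(l + P(-207, 682)) = 1/(-34954 + 682) = 1/(-34272) = -1/34272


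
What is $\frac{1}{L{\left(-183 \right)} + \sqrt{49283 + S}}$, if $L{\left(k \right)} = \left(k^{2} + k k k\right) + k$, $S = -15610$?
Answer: $- \frac{6095181}{37151231389088} - \frac{\sqrt{33673}}{37151231389088} \approx -1.6407 \cdot 10^{-7}$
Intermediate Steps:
$L{\left(k \right)} = k + k^{2} + k^{3}$ ($L{\left(k \right)} = \left(k^{2} + k^{2} k\right) + k = \left(k^{2} + k^{3}\right) + k = k + k^{2} + k^{3}$)
$\frac{1}{L{\left(-183 \right)} + \sqrt{49283 + S}} = \frac{1}{- 183 \left(1 - 183 + \left(-183\right)^{2}\right) + \sqrt{49283 - 15610}} = \frac{1}{- 183 \left(1 - 183 + 33489\right) + \sqrt{33673}} = \frac{1}{\left(-183\right) 33307 + \sqrt{33673}} = \frac{1}{-6095181 + \sqrt{33673}}$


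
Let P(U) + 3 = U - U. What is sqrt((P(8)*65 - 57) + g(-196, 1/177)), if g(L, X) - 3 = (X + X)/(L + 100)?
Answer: I*sqrt(124814795)/708 ≈ 15.78*I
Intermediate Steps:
P(U) = -3 (P(U) = -3 + (U - U) = -3 + 0 = -3)
g(L, X) = 3 + 2*X/(100 + L) (g(L, X) = 3 + (X + X)/(L + 100) = 3 + (2*X)/(100 + L) = 3 + 2*X/(100 + L))
sqrt((P(8)*65 - 57) + g(-196, 1/177)) = sqrt((-3*65 - 57) + (300 + 2/177 + 3*(-196))/(100 - 196)) = sqrt((-195 - 57) + (300 + 2*(1/177) - 588)/(-96)) = sqrt(-252 - (300 + 2/177 - 588)/96) = sqrt(-252 - 1/96*(-50974/177)) = sqrt(-252 + 25487/8496) = sqrt(-2115505/8496) = I*sqrt(124814795)/708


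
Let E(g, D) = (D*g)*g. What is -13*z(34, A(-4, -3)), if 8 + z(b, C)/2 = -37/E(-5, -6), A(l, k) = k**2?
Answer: 15119/75 ≈ 201.59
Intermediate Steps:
E(g, D) = D*g**2
z(b, C) = -1163/75 (z(b, C) = -16 + 2*(-37/((-6*(-5)**2))) = -16 + 2*(-37/((-6*25))) = -16 + 2*(-37/(-150)) = -16 + 2*(-37*(-1/150)) = -16 + 2*(37/150) = -16 + 37/75 = -1163/75)
-13*z(34, A(-4, -3)) = -13*(-1163/75) = 15119/75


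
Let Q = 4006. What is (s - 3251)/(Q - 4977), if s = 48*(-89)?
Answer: 7523/971 ≈ 7.7477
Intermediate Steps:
s = -4272
(s - 3251)/(Q - 4977) = (-4272 - 3251)/(4006 - 4977) = -7523/(-971) = -7523*(-1/971) = 7523/971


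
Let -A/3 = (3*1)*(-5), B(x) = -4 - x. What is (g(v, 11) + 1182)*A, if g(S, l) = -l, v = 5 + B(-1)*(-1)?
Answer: 52695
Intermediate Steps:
v = 8 (v = 5 + (-4 - 1*(-1))*(-1) = 5 + (-4 + 1)*(-1) = 5 - 3*(-1) = 5 + 3 = 8)
A = 45 (A = -3*3*1*(-5) = -9*(-5) = -3*(-15) = 45)
(g(v, 11) + 1182)*A = (-1*11 + 1182)*45 = (-11 + 1182)*45 = 1171*45 = 52695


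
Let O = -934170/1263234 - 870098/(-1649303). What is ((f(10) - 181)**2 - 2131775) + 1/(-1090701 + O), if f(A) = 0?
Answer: -794976216078618954160037/378737929369823980 ≈ -2.0990e+6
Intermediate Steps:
O = -73598667763/347242604317 (O = -934170*1/1263234 - 870098*(-1/1649303) = -155695/210539 + 870098/1649303 = -73598667763/347242604317 ≈ -0.21195)
((f(10) - 181)**2 - 2131775) + 1/(-1090701 + O) = ((0 - 181)**2 - 2131775) + 1/(-1090701 - 73598667763/347242604317) = ((-181)**2 - 2131775) + 1/(-378737929369823980/347242604317) = (32761 - 2131775) - 347242604317/378737929369823980 = -2099014 - 347242604317/378737929369823980 = -794976216078618954160037/378737929369823980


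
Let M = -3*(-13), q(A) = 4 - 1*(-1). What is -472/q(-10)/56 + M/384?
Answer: -7097/4480 ≈ -1.5842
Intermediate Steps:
q(A) = 5 (q(A) = 4 + 1 = 5)
M = 39
-472/q(-10)/56 + M/384 = -472/5/56 + 39/384 = -472*1/5*(1/56) + 39*(1/384) = -472/5*1/56 + 13/128 = -59/35 + 13/128 = -7097/4480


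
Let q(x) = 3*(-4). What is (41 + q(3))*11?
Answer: 319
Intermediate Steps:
q(x) = -12
(41 + q(3))*11 = (41 - 12)*11 = 29*11 = 319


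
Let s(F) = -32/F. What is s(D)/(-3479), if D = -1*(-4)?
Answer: 8/3479 ≈ 0.0022995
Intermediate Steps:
D = 4
s(D)/(-3479) = -32/4/(-3479) = -32*1/4*(-1/3479) = -8*(-1/3479) = 8/3479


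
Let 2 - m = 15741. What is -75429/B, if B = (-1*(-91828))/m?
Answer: 1187177031/91828 ≈ 12928.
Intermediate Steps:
m = -15739 (m = 2 - 1*15741 = 2 - 15741 = -15739)
B = -91828/15739 (B = -1*(-91828)/(-15739) = 91828*(-1/15739) = -91828/15739 ≈ -5.8344)
-75429/B = -75429/(-91828/15739) = -75429*(-15739/91828) = 1187177031/91828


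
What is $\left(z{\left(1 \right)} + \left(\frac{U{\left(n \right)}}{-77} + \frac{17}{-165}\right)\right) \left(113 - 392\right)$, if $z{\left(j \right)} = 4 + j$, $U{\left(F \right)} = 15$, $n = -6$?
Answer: $- \frac{505083}{385} \approx -1311.9$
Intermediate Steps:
$\left(z{\left(1 \right)} + \left(\frac{U{\left(n \right)}}{-77} + \frac{17}{-165}\right)\right) \left(113 - 392\right) = \left(\left(4 + 1\right) + \left(\frac{15}{-77} + \frac{17}{-165}\right)\right) \left(113 - 392\right) = \left(5 + \left(15 \left(- \frac{1}{77}\right) + 17 \left(- \frac{1}{165}\right)\right)\right) \left(-279\right) = \left(5 - \frac{344}{1155}\right) \left(-279\right) = \frac{5431}{1155} \left(-279\right) = - \frac{505083}{385}$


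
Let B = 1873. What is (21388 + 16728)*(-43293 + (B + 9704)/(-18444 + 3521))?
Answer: -24625719077856/14923 ≈ -1.6502e+9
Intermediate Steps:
(21388 + 16728)*(-43293 + (B + 9704)/(-18444 + 3521)) = (21388 + 16728)*(-43293 + (1873 + 9704)/(-18444 + 3521)) = 38116*(-43293 + 11577/(-14923)) = 38116*(-43293 + 11577*(-1/14923)) = 38116*(-43293 - 11577/14923) = 38116*(-646073016/14923) = -24625719077856/14923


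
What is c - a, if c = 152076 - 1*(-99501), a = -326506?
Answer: 578083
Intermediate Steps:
c = 251577 (c = 152076 + 99501 = 251577)
c - a = 251577 - 1*(-326506) = 251577 + 326506 = 578083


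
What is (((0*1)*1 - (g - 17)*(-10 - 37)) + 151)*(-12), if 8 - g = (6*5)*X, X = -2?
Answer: -30576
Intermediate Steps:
g = 68 (g = 8 - 6*5*(-2) = 8 - 30*(-2) = 8 - 1*(-60) = 8 + 60 = 68)
(((0*1)*1 - (g - 17)*(-10 - 37)) + 151)*(-12) = (((0*1)*1 - (68 - 17)*(-10 - 37)) + 151)*(-12) = ((0*1 - 51*(-47)) + 151)*(-12) = ((0 - 1*(-2397)) + 151)*(-12) = ((0 + 2397) + 151)*(-12) = (2397 + 151)*(-12) = 2548*(-12) = -30576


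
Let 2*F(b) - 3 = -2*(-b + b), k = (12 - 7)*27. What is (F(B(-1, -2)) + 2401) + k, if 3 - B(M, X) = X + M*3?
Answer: 5075/2 ≈ 2537.5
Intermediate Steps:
B(M, X) = 3 - X - 3*M (B(M, X) = 3 - (X + M*3) = 3 - (X + 3*M) = 3 + (-X - 3*M) = 3 - X - 3*M)
k = 135 (k = 5*27 = 135)
F(b) = 3/2 (F(b) = 3/2 + (-2*(-b + b))/2 = 3/2 + (-2*0)/2 = 3/2 + (½)*0 = 3/2 + 0 = 3/2)
(F(B(-1, -2)) + 2401) + k = (3/2 + 2401) + 135 = 4805/2 + 135 = 5075/2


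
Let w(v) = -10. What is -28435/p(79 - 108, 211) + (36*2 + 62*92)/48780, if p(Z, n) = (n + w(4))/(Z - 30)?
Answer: 6819804973/817065 ≈ 8346.7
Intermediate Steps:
p(Z, n) = (-10 + n)/(-30 + Z) (p(Z, n) = (n - 10)/(Z - 30) = (-10 + n)/(-30 + Z))
-28435/p(79 - 108, 211) + (36*2 + 62*92)/48780 = -28435*(-30 + (79 - 108))/(-10 + 211) + (36*2 + 62*92)/48780 = -28435/(201/(-30 - 29)) + (72 + 5704)*(1/48780) = -28435/(201/(-59)) + 5776*(1/48780) = -28435/((-1/59*201)) + 1444/12195 = -28435/(-201/59) + 1444/12195 = -28435*(-59/201) + 1444/12195 = 1677665/201 + 1444/12195 = 6819804973/817065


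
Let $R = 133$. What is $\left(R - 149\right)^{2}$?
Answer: $256$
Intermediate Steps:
$\left(R - 149\right)^{2} = \left(133 - 149\right)^{2} = \left(-16\right)^{2} = 256$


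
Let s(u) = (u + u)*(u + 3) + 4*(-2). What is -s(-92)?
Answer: -16368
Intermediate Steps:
s(u) = -8 + 2*u*(3 + u) (s(u) = (2*u)*(3 + u) - 8 = 2*u*(3 + u) - 8 = -8 + 2*u*(3 + u))
-s(-92) = -(-8 + 2*(-92)**2 + 6*(-92)) = -(-8 + 2*8464 - 552) = -(-8 + 16928 - 552) = -1*16368 = -16368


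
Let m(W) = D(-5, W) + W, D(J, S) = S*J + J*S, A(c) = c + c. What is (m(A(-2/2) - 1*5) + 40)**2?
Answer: 10609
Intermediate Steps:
A(c) = 2*c
D(J, S) = 2*J*S (D(J, S) = J*S + J*S = 2*J*S)
m(W) = -9*W (m(W) = 2*(-5)*W + W = -10*W + W = -9*W)
(m(A(-2/2) - 1*5) + 40)**2 = (-9*(2*(-2/2) - 1*5) + 40)**2 = (-9*(2*(-2*1/2) - 5) + 40)**2 = (-9*(2*(-1) - 5) + 40)**2 = (-9*(-2 - 5) + 40)**2 = (-9*(-7) + 40)**2 = (63 + 40)**2 = 103**2 = 10609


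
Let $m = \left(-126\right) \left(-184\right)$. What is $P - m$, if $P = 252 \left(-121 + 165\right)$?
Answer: $-12096$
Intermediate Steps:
$m = 23184$
$P = 11088$ ($P = 252 \cdot 44 = 11088$)
$P - m = 11088 - 23184 = -12096$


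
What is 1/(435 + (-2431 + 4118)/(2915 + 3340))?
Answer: 6255/2722612 ≈ 0.0022974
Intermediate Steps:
1/(435 + (-2431 + 4118)/(2915 + 3340)) = 1/(435 + 1687/6255) = 1/(2722612/6255) = 6255/2722612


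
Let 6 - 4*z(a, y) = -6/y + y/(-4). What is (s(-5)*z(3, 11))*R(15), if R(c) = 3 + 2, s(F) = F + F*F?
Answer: 10225/44 ≈ 232.39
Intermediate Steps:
z(a, y) = 3/2 + y/16 + 3/(2*y) (z(a, y) = 3/2 - (-6/y + y/(-4))/4 = 3/2 - (-6/y + y*(-¼))/4 = 3/2 - (-6/y - y/4)/4 = 3/2 + (y/16 + 3/(2*y)) = 3/2 + y/16 + 3/(2*y))
s(F) = F + F²
R(c) = 5
(s(-5)*z(3, 11))*R(15) = ((-5*(1 - 5))*((1/16)*(24 + 11*(24 + 11))/11))*5 = ((-5*(-4))*((1/16)*(1/11)*(24 + 11*35)))*5 = (20*((1/16)*(1/11)*(24 + 385)))*5 = (20*((1/16)*(1/11)*409))*5 = (20*(409/176))*5 = (2045/44)*5 = 10225/44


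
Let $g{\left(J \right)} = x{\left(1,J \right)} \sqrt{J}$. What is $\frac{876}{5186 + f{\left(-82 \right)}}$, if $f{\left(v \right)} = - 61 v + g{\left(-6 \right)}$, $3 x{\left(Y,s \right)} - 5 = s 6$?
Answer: $\frac{13387032}{155693977} + \frac{13578 i \sqrt{6}}{155693977} \approx 0.085983 + 0.00021362 i$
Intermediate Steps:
$x{\left(Y,s \right)} = \frac{5}{3} + 2 s$ ($x{\left(Y,s \right)} = \frac{5}{3} + \frac{s 6}{3} = \frac{5}{3} + \frac{6 s}{3} = \frac{5}{3} + 2 s$)
$g{\left(J \right)} = \sqrt{J} \left(\frac{5}{3} + 2 J\right)$ ($g{\left(J \right)} = \left(\frac{5}{3} + 2 J\right) \sqrt{J} = \sqrt{J} \left(\frac{5}{3} + 2 J\right)$)
$f{\left(v \right)} = - 61 v - \frac{31 i \sqrt{6}}{3}$ ($f{\left(v \right)} = - 61 v + \frac{\sqrt{-6} \left(5 + 6 \left(-6\right)\right)}{3} = - 61 v + \frac{i \sqrt{6} \left(5 - 36\right)}{3} = - 61 v + \frac{1}{3} i \sqrt{6} \left(-31\right) = - 61 v - \frac{31 i \sqrt{6}}{3}$)
$\frac{876}{5186 + f{\left(-82 \right)}} = \frac{876}{5186 - \left(-5002 + \frac{31 i \sqrt{6}}{3}\right)} = \frac{876}{5186 + \left(5002 - \frac{31 i \sqrt{6}}{3}\right)} = \frac{876}{10188 - \frac{31 i \sqrt{6}}{3}}$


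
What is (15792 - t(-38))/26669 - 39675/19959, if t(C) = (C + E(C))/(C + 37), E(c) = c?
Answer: -248138977/177428857 ≈ -1.3985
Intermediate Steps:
t(C) = 2*C/(37 + C) (t(C) = (C + C)/(C + 37) = (2*C)/(37 + C) = 2*C/(37 + C))
(15792 - t(-38))/26669 - 39675/19959 = (15792 - 2*(-38)/(37 - 38))/26669 - 39675/19959 = (15792 - 2*(-38)/(-1))*(1/26669) - 39675*1/19959 = (15792 - 2*(-38)*(-1))*(1/26669) - 13225/6653 = (15792 - 1*76)*(1/26669) - 13225/6653 = (15792 - 76)*(1/26669) - 13225/6653 = 15716*(1/26669) - 13225/6653 = 15716/26669 - 13225/6653 = -248138977/177428857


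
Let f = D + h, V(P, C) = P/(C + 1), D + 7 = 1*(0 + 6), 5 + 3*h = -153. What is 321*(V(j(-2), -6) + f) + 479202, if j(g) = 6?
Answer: 2307949/5 ≈ 4.6159e+5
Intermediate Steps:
h = -158/3 (h = -5/3 + (⅓)*(-153) = -5/3 - 51 = -158/3 ≈ -52.667)
D = -1 (D = -7 + 1*(0 + 6) = -7 + 1*6 = -7 + 6 = -1)
V(P, C) = P/(1 + C)
f = -161/3 (f = -1 - 158/3 = -161/3 ≈ -53.667)
321*(V(j(-2), -6) + f) + 479202 = 321*(6/(1 - 6) - 161/3) + 479202 = 321*(6/(-5) - 161/3) + 479202 = 321*(6*(-⅕) - 161/3) + 479202 = 321*(-6/5 - 161/3) + 479202 = 321*(-823/15) + 479202 = -88061/5 + 479202 = 2307949/5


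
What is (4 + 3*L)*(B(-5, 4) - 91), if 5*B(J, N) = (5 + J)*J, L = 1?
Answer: -637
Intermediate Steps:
B(J, N) = J*(5 + J)/5 (B(J, N) = ((5 + J)*J)/5 = (J*(5 + J))/5 = J*(5 + J)/5)
(4 + 3*L)*(B(-5, 4) - 91) = (4 + 3*1)*((1/5)*(-5)*(5 - 5) - 91) = (4 + 3)*((1/5)*(-5)*0 - 91) = 7*(0 - 91) = 7*(-91) = -637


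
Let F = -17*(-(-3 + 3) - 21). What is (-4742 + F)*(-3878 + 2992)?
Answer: 3885110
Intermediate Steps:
F = 357 (F = -17*(-1*0 - 21) = -17*(0 - 21) = -17*(-21) = 357)
(-4742 + F)*(-3878 + 2992) = (-4742 + 357)*(-3878 + 2992) = -4385*(-886) = 3885110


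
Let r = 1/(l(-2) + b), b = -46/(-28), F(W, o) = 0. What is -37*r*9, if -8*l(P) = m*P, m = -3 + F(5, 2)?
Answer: -9324/25 ≈ -372.96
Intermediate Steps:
m = -3 (m = -3 + 0 = -3)
l(P) = 3*P/8 (l(P) = -(-3)*P/8 = 3*P/8)
b = 23/14 (b = -46*(-1/28) = 23/14 ≈ 1.6429)
r = 28/25 (r = 1/((3/8)*(-2) + 23/14) = 1/(-3/4 + 23/14) = 1/(25/28) = 28/25 ≈ 1.1200)
-37*r*9 = -37*28/25*9 = -1036/25*9 = -9324/25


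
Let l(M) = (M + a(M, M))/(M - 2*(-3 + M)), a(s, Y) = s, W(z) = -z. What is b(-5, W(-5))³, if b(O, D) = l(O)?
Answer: -1000/1331 ≈ -0.75132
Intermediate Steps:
l(M) = 2*M/(6 - M) (l(M) = (M + M)/(M - 2*(-3 + M)) = (2*M)/(M + (6 - 2*M)) = (2*M)/(6 - M) = 2*M/(6 - M))
b(O, D) = -2*O/(-6 + O)
b(-5, W(-5))³ = (-2*(-5)/(-6 - 5))³ = (-2*(-5)/(-11))³ = (-2*(-5)*(-1/11))³ = (-10/11)³ = -1000/1331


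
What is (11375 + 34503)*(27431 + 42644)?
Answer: 3214900850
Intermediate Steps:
(11375 + 34503)*(27431 + 42644) = 45878*70075 = 3214900850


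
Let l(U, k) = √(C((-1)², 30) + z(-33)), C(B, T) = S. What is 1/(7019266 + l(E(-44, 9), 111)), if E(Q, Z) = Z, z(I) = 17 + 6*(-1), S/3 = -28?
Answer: 7019266/49270095178829 - I*√73/49270095178829 ≈ 1.4247e-7 - 1.7341e-13*I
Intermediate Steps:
S = -84 (S = 3*(-28) = -84)
C(B, T) = -84
z(I) = 11 (z(I) = 17 - 6 = 11)
l(U, k) = I*√73 (l(U, k) = √(-84 + 11) = √(-73) = I*√73)
1/(7019266 + l(E(-44, 9), 111)) = 1/(7019266 + I*√73)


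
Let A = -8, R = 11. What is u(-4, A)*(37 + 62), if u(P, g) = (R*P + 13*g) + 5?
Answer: -14157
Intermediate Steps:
u(P, g) = 5 + 11*P + 13*g (u(P, g) = (11*P + 13*g) + 5 = 5 + 11*P + 13*g)
u(-4, A)*(37 + 62) = (5 + 11*(-4) + 13*(-8))*(37 + 62) = (5 - 44 - 104)*99 = -143*99 = -14157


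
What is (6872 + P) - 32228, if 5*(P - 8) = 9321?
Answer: -117419/5 ≈ -23484.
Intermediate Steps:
P = 9361/5 (P = 8 + (1/5)*9321 = 8 + 9321/5 = 9361/5 ≈ 1872.2)
(6872 + P) - 32228 = (6872 + 9361/5) - 32228 = 43721/5 - 32228 = -117419/5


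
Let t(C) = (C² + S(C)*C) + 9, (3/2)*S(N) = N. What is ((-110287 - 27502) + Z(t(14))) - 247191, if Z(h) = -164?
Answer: -385144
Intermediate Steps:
S(N) = 2*N/3
t(C) = 9 + 5*C²/3 (t(C) = (C² + (2*C/3)*C) + 9 = (C² + 2*C²/3) + 9 = 5*C²/3 + 9 = 9 + 5*C²/3)
((-110287 - 27502) + Z(t(14))) - 247191 = ((-110287 - 27502) - 164) - 247191 = (-137789 - 164) - 247191 = -137953 - 247191 = -385144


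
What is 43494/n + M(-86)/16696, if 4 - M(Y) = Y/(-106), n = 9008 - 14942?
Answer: -6414385971/875154232 ≈ -7.3294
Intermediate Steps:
n = -5934
M(Y) = 4 + Y/106 (M(Y) = 4 - Y/(-106) = 4 - Y*(-1)/106 = 4 - (-1)*Y/106 = 4 + Y/106)
43494/n + M(-86)/16696 = 43494/(-5934) + (4 + (1/106)*(-86))/16696 = 43494*(-1/5934) + (4 - 43/53)*(1/16696) = -7249/989 + (169/53)*(1/16696) = -7249/989 + 169/884888 = -6414385971/875154232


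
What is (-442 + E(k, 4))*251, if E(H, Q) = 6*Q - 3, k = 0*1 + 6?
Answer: -105671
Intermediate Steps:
k = 6 (k = 0 + 6 = 6)
E(H, Q) = -3 + 6*Q
(-442 + E(k, 4))*251 = (-442 + (-3 + 6*4))*251 = (-442 + (-3 + 24))*251 = (-442 + 21)*251 = -421*251 = -105671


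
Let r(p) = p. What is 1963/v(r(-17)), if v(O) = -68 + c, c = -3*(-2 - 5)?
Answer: -1963/47 ≈ -41.766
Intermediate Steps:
c = 21 (c = -3*(-7) = 21)
v(O) = -47 (v(O) = -68 + 21 = -47)
1963/v(r(-17)) = 1963/(-47) = 1963*(-1/47) = -1963/47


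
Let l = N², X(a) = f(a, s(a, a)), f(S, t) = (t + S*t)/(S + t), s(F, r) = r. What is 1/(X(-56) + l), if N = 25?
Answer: 2/1195 ≈ 0.0016736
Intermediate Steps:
f(S, t) = (t + S*t)/(S + t)
X(a) = ½ + a/2 (X(a) = a*(1 + a)/(a + a) = a*(1 + a)/((2*a)) = a*(1/(2*a))*(1 + a) = ½ + a/2)
l = 625 (l = 25² = 625)
1/(X(-56) + l) = 1/((½ + (½)*(-56)) + 625) = 1/((½ - 28) + 625) = 1/(-55/2 + 625) = 1/(1195/2) = 2/1195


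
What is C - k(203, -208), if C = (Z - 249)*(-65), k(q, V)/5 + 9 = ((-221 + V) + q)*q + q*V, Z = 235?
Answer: 441465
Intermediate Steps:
k(q, V) = -45 + 5*V*q + 5*q*(-221 + V + q) (k(q, V) = -45 + 5*(((-221 + V) + q)*q + q*V) = -45 + 5*((-221 + V + q)*q + V*q) = -45 + 5*(q*(-221 + V + q) + V*q) = -45 + 5*(V*q + q*(-221 + V + q)) = -45 + (5*V*q + 5*q*(-221 + V + q)) = -45 + 5*V*q + 5*q*(-221 + V + q))
C = 910 (C = (235 - 249)*(-65) = -14*(-65) = 910)
C - k(203, -208) = 910 - (-45 - 1105*203 + 5*203² + 10*(-208)*203) = 910 - (-45 - 224315 + 5*41209 - 422240) = 910 - (-45 - 224315 + 206045 - 422240) = 910 - 1*(-440555) = 910 + 440555 = 441465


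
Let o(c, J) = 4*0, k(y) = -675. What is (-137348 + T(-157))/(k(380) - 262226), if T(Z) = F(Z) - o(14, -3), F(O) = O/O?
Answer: 137347/262901 ≈ 0.52243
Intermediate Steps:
o(c, J) = 0
F(O) = 1
T(Z) = 1 (T(Z) = 1 - 1*0 = 1 + 0 = 1)
(-137348 + T(-157))/(k(380) - 262226) = (-137348 + 1)/(-675 - 262226) = -137347/(-262901) = -137347*(-1/262901) = 137347/262901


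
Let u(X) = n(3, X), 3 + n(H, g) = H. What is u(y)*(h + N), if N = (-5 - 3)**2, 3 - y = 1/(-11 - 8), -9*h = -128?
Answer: 0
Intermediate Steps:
h = 128/9 (h = -1/9*(-128) = 128/9 ≈ 14.222)
n(H, g) = -3 + H
y = 58/19 (y = 3 - 1/(-11 - 8) = 3 - 1/(-19) = 3 - 1*(-1/19) = 3 + 1/19 = 58/19 ≈ 3.0526)
u(X) = 0 (u(X) = -3 + 3 = 0)
N = 64 (N = (-8)**2 = 64)
u(y)*(h + N) = 0*(128/9 + 64) = 0*(704/9) = 0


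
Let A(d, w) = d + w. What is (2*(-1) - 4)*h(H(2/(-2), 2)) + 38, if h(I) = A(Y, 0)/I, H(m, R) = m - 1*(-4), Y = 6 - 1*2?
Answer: 30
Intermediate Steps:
Y = 4 (Y = 6 - 2 = 4)
H(m, R) = 4 + m (H(m, R) = m + 4 = 4 + m)
h(I) = 4/I (h(I) = (4 + 0)/I = 4/I)
(2*(-1) - 4)*h(H(2/(-2), 2)) + 38 = (2*(-1) - 4)*(4/(4 + 2/(-2))) + 38 = (-2 - 4)*(4/(4 + 2*(-½))) + 38 = -24/(4 - 1) + 38 = -24/3 + 38 = -6*4/3 + 38 = -8 + 38 = 30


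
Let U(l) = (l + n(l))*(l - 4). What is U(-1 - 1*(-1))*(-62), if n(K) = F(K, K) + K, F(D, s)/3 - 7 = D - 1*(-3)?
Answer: 7440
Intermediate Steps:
F(D, s) = 30 + 3*D (F(D, s) = 21 + 3*(D - 1*(-3)) = 21 + 3*(D + 3) = 21 + 3*(3 + D) = 21 + (9 + 3*D) = 30 + 3*D)
n(K) = 30 + 4*K (n(K) = (30 + 3*K) + K = 30 + 4*K)
U(l) = (-4 + l)*(30 + 5*l) (U(l) = (l + (30 + 4*l))*(l - 4) = (30 + 5*l)*(-4 + l) = (-4 + l)*(30 + 5*l))
U(-1 - 1*(-1))*(-62) = (-120 + 5*(-1 - 1*(-1))² + 10*(-1 - 1*(-1)))*(-62) = (-120 + 5*(-1 + 1)² + 10*(-1 + 1))*(-62) = (-120 + 5*0² + 10*0)*(-62) = (-120 + 5*0 + 0)*(-62) = (-120 + 0 + 0)*(-62) = -120*(-62) = 7440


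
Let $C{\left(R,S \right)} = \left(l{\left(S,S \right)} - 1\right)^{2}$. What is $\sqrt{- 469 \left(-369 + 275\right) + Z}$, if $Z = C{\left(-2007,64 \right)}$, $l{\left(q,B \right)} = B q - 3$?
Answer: $5 \sqrt{671542} \approx 4097.4$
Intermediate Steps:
$l{\left(q,B \right)} = -3 + B q$
$C{\left(R,S \right)} = \left(-4 + S^{2}\right)^{2}$ ($C{\left(R,S \right)} = \left(\left(-3 + S S\right) - 1\right)^{2} = \left(\left(-3 + S^{2}\right) - 1\right)^{2} = \left(-4 + S^{2}\right)^{2}$)
$Z = 16744464$ ($Z = \left(-4 + 64^{2}\right)^{2} = \left(-4 + 4096\right)^{2} = 4092^{2} = 16744464$)
$\sqrt{- 469 \left(-369 + 275\right) + Z} = \sqrt{- 469 \left(-369 + 275\right) + 16744464} = \sqrt{\left(-469\right) \left(-94\right) + 16744464} = \sqrt{44086 + 16744464} = \sqrt{16788550} = 5 \sqrt{671542}$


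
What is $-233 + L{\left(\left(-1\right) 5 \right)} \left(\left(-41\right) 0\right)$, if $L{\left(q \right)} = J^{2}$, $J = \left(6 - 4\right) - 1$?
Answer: $-233$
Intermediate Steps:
$J = 1$ ($J = 2 - 1 = 1$)
$L{\left(q \right)} = 1$ ($L{\left(q \right)} = 1^{2} = 1$)
$-233 + L{\left(\left(-1\right) 5 \right)} \left(\left(-41\right) 0\right) = -233 + 1 \left(\left(-41\right) 0\right) = -233 + 1 \cdot 0 = -233 + 0 = -233$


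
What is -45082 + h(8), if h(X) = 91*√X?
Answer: -45082 + 182*√2 ≈ -44825.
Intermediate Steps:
-45082 + h(8) = -45082 + 91*√8 = -45082 + 91*(2*√2) = -45082 + 182*√2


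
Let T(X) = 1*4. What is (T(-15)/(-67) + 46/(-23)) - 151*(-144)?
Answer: 1456710/67 ≈ 21742.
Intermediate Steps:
T(X) = 4
(T(-15)/(-67) + 46/(-23)) - 151*(-144) = (4/(-67) + 46/(-23)) - 151*(-144) = (4*(-1/67) + 46*(-1/23)) + 21744 = (-4/67 - 2) + 21744 = -138/67 + 21744 = 1456710/67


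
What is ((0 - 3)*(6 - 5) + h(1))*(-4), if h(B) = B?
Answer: 8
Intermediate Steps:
((0 - 3)*(6 - 5) + h(1))*(-4) = ((0 - 3)*(6 - 5) + 1)*(-4) = (-3*1 + 1)*(-4) = (-3 + 1)*(-4) = -2*(-4) = 8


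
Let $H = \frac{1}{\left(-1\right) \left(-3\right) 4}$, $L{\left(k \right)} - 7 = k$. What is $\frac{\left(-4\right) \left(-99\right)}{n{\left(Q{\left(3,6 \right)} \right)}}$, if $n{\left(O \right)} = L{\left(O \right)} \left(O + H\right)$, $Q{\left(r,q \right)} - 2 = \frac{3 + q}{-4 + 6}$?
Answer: $\frac{352}{79} \approx 4.4557$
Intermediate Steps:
$L{\left(k \right)} = 7 + k$
$Q{\left(r,q \right)} = \frac{7}{2} + \frac{q}{2}$ ($Q{\left(r,q \right)} = 2 + \frac{3 + q}{-4 + 6} = 2 + \frac{3 + q}{2} = 2 + \left(3 + q\right) \frac{1}{2} = 2 + \left(\frac{3}{2} + \frac{q}{2}\right) = \frac{7}{2} + \frac{q}{2}$)
$H = \frac{1}{12}$ ($H = \frac{1}{3 \cdot 4} = \frac{1}{12} \approx 0.083333$)
$n{\left(O \right)} = \left(7 + O\right) \left(\frac{1}{12} + O\right)$ ($n{\left(O \right)} = \left(7 + O\right) \left(O + \frac{1}{12}\right) = \left(7 + O\right) \left(\frac{1}{12} + O\right)$)
$\frac{\left(-4\right) \left(-99\right)}{n{\left(Q{\left(3,6 \right)} \right)}} = \frac{\left(-4\right) \left(-99\right)}{\frac{1}{12} \left(1 + 12 \left(\frac{7}{2} + \frac{1}{2} \cdot 6\right)\right) \left(7 + \left(\frac{7}{2} + \frac{1}{2} \cdot 6\right)\right)} = \frac{396}{\frac{1}{12} \left(1 + 12 \left(\frac{7}{2} + 3\right)\right) \left(7 + \left(\frac{7}{2} + 3\right)\right)} = \frac{396}{\frac{1}{12} \left(1 + 12 \cdot \frac{13}{2}\right) \left(7 + \frac{13}{2}\right)} = \frac{396}{\frac{1}{12} \left(1 + 78\right) \frac{27}{2}} = \frac{396}{\frac{1}{12} \cdot 79 \cdot \frac{27}{2}} = \frac{396}{\frac{711}{8}} = 396 \cdot \frac{8}{711} = \frac{352}{79}$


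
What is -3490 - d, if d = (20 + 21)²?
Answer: -5171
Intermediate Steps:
d = 1681 (d = 41² = 1681)
-3490 - d = -3490 - 1*1681 = -3490 - 1681 = -5171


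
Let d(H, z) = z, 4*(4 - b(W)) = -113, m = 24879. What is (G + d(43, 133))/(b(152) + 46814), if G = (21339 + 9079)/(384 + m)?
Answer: 13561588/4733907255 ≈ 0.0028648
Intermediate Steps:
b(W) = 129/4 (b(W) = 4 - ¼*(-113) = 4 + 113/4 = 129/4)
G = 30418/25263 (G = (21339 + 9079)/(384 + 24879) = 30418/25263 ≈ 1.2041)
(G + d(43, 133))/(b(152) + 46814) = (30418/25263 + 133)/(129/4 + 46814) = 3390397/(25263*(187385/4)) = (3390397/25263)*(4/187385) = 13561588/4733907255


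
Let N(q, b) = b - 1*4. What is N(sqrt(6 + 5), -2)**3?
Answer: -216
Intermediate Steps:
N(q, b) = -4 + b (N(q, b) = b - 4 = -4 + b)
N(sqrt(6 + 5), -2)**3 = (-4 - 2)**3 = (-6)**3 = -216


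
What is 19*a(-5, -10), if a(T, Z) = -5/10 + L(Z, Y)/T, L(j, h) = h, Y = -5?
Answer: 19/2 ≈ 9.5000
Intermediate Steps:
a(T, Z) = -1/2 - 5/T (a(T, Z) = -5/10 - 5/T = -5*1/10 - 5/T = -1/2 - 5/T)
19*a(-5, -10) = 19*((1/2)*(-10 - 1*(-5))/(-5)) = 19*((1/2)*(-1/5)*(-10 + 5)) = 19*((1/2)*(-1/5)*(-5)) = 19*(1/2) = 19/2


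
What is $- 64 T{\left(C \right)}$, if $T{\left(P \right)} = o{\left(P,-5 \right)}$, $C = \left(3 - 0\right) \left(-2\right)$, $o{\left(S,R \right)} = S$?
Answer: $384$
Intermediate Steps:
$C = -6$ ($C = \left(3 + \left(-5 + 5\right)\right) \left(-2\right) = \left(3 + 0\right) \left(-2\right) = 3 \left(-2\right) = -6$)
$T{\left(P \right)} = P$
$- 64 T{\left(C \right)} = \left(-64\right) \left(-6\right) = 384$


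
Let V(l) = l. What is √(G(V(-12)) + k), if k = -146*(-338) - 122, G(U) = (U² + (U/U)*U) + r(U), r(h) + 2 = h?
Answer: 8*√771 ≈ 222.14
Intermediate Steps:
r(h) = -2 + h
G(U) = -2 + U² + 2*U (G(U) = (U² + (U/U)*U) + (-2 + U) = (U² + 1*U) + (-2 + U) = (U² + U) + (-2 + U) = (U + U²) + (-2 + U) = -2 + U² + 2*U)
k = 49226 (k = 49348 - 122 = 49226)
√(G(V(-12)) + k) = √((-2 + (-12)² + 2*(-12)) + 49226) = √((-2 + 144 - 24) + 49226) = √(118 + 49226) = √49344 = 8*√771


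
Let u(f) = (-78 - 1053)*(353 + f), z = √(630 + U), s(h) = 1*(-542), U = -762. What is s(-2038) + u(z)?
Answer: -399785 - 2262*I*√33 ≈ -3.9979e+5 - 12994.0*I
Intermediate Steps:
s(h) = -542
z = 2*I*√33 (z = √(630 - 762) = √(-132) = 2*I*√33 ≈ 11.489*I)
u(f) = -399243 - 1131*f (u(f) = -1131*(353 + f) = -399243 - 1131*f)
s(-2038) + u(z) = -542 + (-399243 - 2262*I*√33) = -399785 - 2262*I*√33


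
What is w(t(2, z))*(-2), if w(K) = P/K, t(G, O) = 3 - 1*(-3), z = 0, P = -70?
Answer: 70/3 ≈ 23.333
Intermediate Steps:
t(G, O) = 6 (t(G, O) = 3 + 3 = 6)
w(K) = -70/K
w(t(2, z))*(-2) = -70/6*(-2) = -70*1/6*(-2) = -35/3*(-2) = 70/3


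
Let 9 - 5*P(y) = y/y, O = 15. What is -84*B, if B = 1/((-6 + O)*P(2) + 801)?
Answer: -140/1359 ≈ -0.10302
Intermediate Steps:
P(y) = 8/5 (P(y) = 9/5 - y/(5*y) = 9/5 - ⅕*1 = 9/5 - ⅕ = 8/5)
B = 5/4077 (B = 1/((-6 + 15)*(8/5) + 801) = 1/(9*(8/5) + 801) = 1/(72/5 + 801) = 1/(4077/5) = 5/4077 ≈ 0.0012264)
-84*B = -84*5/4077 = -140/1359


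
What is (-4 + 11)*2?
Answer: 14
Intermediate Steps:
(-4 + 11)*2 = 7*2 = 14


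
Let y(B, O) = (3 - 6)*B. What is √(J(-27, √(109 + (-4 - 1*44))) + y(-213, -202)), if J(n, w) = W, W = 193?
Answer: 8*√13 ≈ 28.844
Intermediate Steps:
y(B, O) = -3*B
J(n, w) = 193
√(J(-27, √(109 + (-4 - 1*44))) + y(-213, -202)) = √(193 - 3*(-213)) = √(193 + 639) = √832 = 8*√13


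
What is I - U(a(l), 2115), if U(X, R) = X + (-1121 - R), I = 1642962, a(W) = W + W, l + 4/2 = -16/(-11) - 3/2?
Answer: 18108223/11 ≈ 1.6462e+6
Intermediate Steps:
l = -45/22 (l = -2 + (-16/(-11) - 3/2) = -2 + (-16*(-1/11) - 3*½) = -2 + (16/11 - 3/2) = -2 - 1/22 = -45/22 ≈ -2.0455)
a(W) = 2*W
U(X, R) = -1121 + X - R
I - U(a(l), 2115) = 1642962 - (-1121 + 2*(-45/22) - 1*2115) = 1642962 - (-1121 - 45/11 - 2115) = 1642962 - 1*(-35641/11) = 1642962 + 35641/11 = 18108223/11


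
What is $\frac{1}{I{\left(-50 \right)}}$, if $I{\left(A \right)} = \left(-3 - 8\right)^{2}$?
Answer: $\frac{1}{121} \approx 0.0082645$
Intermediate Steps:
$I{\left(A \right)} = 121$ ($I{\left(A \right)} = \left(-11\right)^{2} = 121$)
$\frac{1}{I{\left(-50 \right)}} = \frac{1}{121}$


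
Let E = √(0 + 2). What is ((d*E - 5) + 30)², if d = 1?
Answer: (25 + √2)² ≈ 697.71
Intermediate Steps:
E = √2 ≈ 1.4142
((d*E - 5) + 30)² = ((1*√2 - 5) + 30)² = ((√2 - 5) + 30)² = ((-5 + √2) + 30)² = (25 + √2)²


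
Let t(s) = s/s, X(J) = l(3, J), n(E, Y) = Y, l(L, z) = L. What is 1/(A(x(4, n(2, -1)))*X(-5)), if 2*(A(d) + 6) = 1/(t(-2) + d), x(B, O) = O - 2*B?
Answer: -16/291 ≈ -0.054983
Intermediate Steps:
X(J) = 3
t(s) = 1
A(d) = -6 + 1/(2*(1 + d))
1/(A(x(4, n(2, -1)))*X(-5)) = 1/(((-11 - 12*(-1 - 2*4))/(2*(1 + (-1 - 2*4))))*3) = 1/(((-11 - 12*(-1 - 8))/(2*(1 + (-1 - 8))))*3) = 1/(((-11 - 12*(-9))/(2*(1 - 9)))*3) = 1/(((1/2)*(-11 + 108)/(-8))*3) = 1/(((1/2)*(-1/8)*97)*3) = 1/(-97/16*3) = 1/(-291/16) = -16/291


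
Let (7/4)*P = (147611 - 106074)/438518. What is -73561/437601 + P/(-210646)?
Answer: -11891235449844776/70738687211631999 ≈ -0.16810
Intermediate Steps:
P = 83074/1534813 (P = 4*((147611 - 106074)/438518)/7 = 4*(41537*(1/438518))/7 = (4/7)*(41537/438518) = 83074/1534813 ≈ 0.054126)
-73561/437601 + P/(-210646) = -73561/437601 + (83074/1534813)/(-210646) = -73561*1/437601 + (83074/1534813)*(-1/210646) = -73561/437601 - 41537/161651109599 = -11891235449844776/70738687211631999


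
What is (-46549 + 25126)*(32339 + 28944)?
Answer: -1312865709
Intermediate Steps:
(-46549 + 25126)*(32339 + 28944) = -21423*61283 = -1312865709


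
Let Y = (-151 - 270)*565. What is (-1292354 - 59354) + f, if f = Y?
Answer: -1589573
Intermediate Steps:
Y = -237865 (Y = -421*565 = -237865)
f = -237865
(-1292354 - 59354) + f = (-1292354 - 59354) - 237865 = -1351708 - 237865 = -1589573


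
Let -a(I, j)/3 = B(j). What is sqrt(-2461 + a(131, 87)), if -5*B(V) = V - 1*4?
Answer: 2*I*sqrt(15070)/5 ≈ 49.104*I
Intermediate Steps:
B(V) = 4/5 - V/5 (B(V) = -(V - 1*4)/5 = -(V - 4)/5 = -(-4 + V)/5 = 4/5 - V/5)
a(I, j) = -12/5 + 3*j/5 (a(I, j) = -3*(4/5 - j/5) = -12/5 + 3*j/5)
sqrt(-2461 + a(131, 87)) = sqrt(-2461 + (-12/5 + (3/5)*87)) = sqrt(-2461 + (-12/5 + 261/5)) = sqrt(-2461 + 249/5) = sqrt(-12056/5) = 2*I*sqrt(15070)/5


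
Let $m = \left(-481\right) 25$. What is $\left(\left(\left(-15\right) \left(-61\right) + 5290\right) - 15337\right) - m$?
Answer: $2893$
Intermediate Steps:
$m = -12025$
$\left(\left(\left(-15\right) \left(-61\right) + 5290\right) - 15337\right) - m = \left(\left(\left(-15\right) \left(-61\right) + 5290\right) - 15337\right) - -12025 = \left(\left(915 + 5290\right) - 15337\right) + 12025 = \left(6205 - 15337\right) + 12025 = -9132 + 12025 = 2893$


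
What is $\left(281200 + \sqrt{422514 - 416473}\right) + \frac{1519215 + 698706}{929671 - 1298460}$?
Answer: $\frac{103701248879}{368789} + \sqrt{6041} \approx 2.8127 \cdot 10^{5}$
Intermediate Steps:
$\left(281200 + \sqrt{422514 - 416473}\right) + \frac{1519215 + 698706}{929671 - 1298460} = \left(281200 + \sqrt{6041}\right) + \frac{2217921}{929671 - 1298460} = \left(281200 + \sqrt{6041}\right) + \frac{2217921}{-368789} = \left(281200 + \sqrt{6041}\right) + 2217921 \left(- \frac{1}{368789}\right) = \left(281200 + \sqrt{6041}\right) - \frac{2217921}{368789} = \frac{103701248879}{368789} + \sqrt{6041}$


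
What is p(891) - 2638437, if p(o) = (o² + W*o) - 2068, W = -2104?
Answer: -3721288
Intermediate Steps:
p(o) = -2068 + o² - 2104*o (p(o) = (o² - 2104*o) - 2068 = -2068 + o² - 2104*o)
p(891) - 2638437 = (-2068 + 891² - 2104*891) - 2638437 = (-2068 + 793881 - 1874664) - 2638437 = -1082851 - 2638437 = -3721288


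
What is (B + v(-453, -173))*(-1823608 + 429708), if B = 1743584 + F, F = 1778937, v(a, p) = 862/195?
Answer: -191491879162460/39 ≈ -4.9100e+12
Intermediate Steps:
v(a, p) = 862/195 (v(a, p) = 862*(1/195) = 862/195)
B = 3522521 (B = 1743584 + 1778937 = 3522521)
(B + v(-453, -173))*(-1823608 + 429708) = (3522521 + 862/195)*(-1823608 + 429708) = (686892457/195)*(-1393900) = -191491879162460/39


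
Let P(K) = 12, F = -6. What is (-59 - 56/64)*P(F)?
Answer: -1437/2 ≈ -718.50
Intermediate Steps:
(-59 - 56/64)*P(F) = (-59 - 56/64)*12 = (-59 - 56*1/64)*12 = (-59 - 7/8)*12 = -479/8*12 = -1437/2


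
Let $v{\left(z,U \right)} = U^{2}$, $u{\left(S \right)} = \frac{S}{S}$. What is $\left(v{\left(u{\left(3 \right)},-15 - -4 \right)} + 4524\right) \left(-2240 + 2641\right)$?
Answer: $1862645$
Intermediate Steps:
$u{\left(S \right)} = 1$
$\left(v{\left(u{\left(3 \right)},-15 - -4 \right)} + 4524\right) \left(-2240 + 2641\right) = \left(\left(-15 - -4\right)^{2} + 4524\right) \left(-2240 + 2641\right) = \left(\left(-15 + 4\right)^{2} + 4524\right) 401 = \left(\left(-11\right)^{2} + 4524\right) 401 = \left(121 + 4524\right) 401 = 4645 \cdot 401 = 1862645$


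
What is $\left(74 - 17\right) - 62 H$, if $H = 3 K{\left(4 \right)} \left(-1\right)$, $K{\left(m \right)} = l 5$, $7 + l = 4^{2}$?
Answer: $8427$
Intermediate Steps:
$l = 9$ ($l = -7 + 4^{2} = -7 + 16 = 9$)
$K{\left(m \right)} = 45$ ($K{\left(m \right)} = 9 \cdot 5 = 45$)
$H = -135$ ($H = 3 \cdot 45 \left(-1\right) = 135 \left(-1\right) = -135$)
$\left(74 - 17\right) - 62 H = \left(74 - 17\right) - -8370 = \left(74 - 17\right) + 8370 = 57 + 8370 = 8427$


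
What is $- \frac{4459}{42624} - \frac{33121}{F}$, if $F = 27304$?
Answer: $- \frac{191687255}{145475712} \approx -1.3177$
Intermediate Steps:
$- \frac{4459}{42624} - \frac{33121}{F} = - \frac{4459}{42624} - \frac{33121}{27304} = - \frac{191687255}{145475712}$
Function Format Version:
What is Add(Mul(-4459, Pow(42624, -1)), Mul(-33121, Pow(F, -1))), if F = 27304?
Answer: Rational(-191687255, 145475712) ≈ -1.3177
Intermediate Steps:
Add(Mul(-4459, Pow(42624, -1)), Mul(-33121, Pow(F, -1))) = Add(Mul(-4459, Pow(42624, -1)), Mul(-33121, Pow(27304, -1))) = Add(Mul(-4459, Rational(1, 42624)), Mul(-33121, Rational(1, 27304))) = Add(Rational(-4459, 42624), Rational(-33121, 27304)) = Rational(-191687255, 145475712)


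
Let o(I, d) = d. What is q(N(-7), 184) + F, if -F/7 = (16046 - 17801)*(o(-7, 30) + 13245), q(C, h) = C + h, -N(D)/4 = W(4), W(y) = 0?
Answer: 163083559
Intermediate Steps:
N(D) = 0 (N(D) = -4*0 = 0)
F = 163083375 (F = -7*(16046 - 17801)*(30 + 13245) = -(-12285)*13275 = -7*(-23297625) = 163083375)
q(N(-7), 184) + F = (0 + 184) + 163083375 = 184 + 163083375 = 163083559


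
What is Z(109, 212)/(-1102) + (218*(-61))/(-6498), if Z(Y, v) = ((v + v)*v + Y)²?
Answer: -1385007275897/188442 ≈ -7.3498e+6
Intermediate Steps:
Z(Y, v) = (Y + 2*v²)² (Z(Y, v) = ((2*v)*v + Y)² = (2*v² + Y)² = (Y + 2*v²)²)
Z(109, 212)/(-1102) + (218*(-61))/(-6498) = (109 + 2*212²)²/(-1102) + (218*(-61))/(-6498) = (109 + 2*44944)²*(-1/1102) - 13298*(-1/6498) = (109 + 89888)²*(-1/1102) + 6649/3249 = 89997²*(-1/1102) + 6649/3249 = 8099460009*(-1/1102) + 6649/3249 = -8099460009/1102 + 6649/3249 = -1385007275897/188442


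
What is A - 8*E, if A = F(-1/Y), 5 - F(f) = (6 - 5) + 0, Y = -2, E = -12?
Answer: 100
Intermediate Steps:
F(f) = 4 (F(f) = 5 - ((6 - 5) + 0) = 5 - (1 + 0) = 5 - 1*1 = 5 - 1 = 4)
A = 4
A - 8*E = 4 - 8*(-12) = 4 + 96 = 100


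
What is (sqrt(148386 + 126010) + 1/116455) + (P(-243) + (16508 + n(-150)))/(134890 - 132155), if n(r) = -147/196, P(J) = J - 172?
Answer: 1499220567/254803540 + 2*sqrt(68599) ≈ 529.71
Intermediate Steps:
P(J) = -172 + J
n(r) = -3/4 (n(r) = -147*1/196 = -3/4)
(sqrt(148386 + 126010) + 1/116455) + (P(-243) + (16508 + n(-150)))/(134890 - 132155) = (sqrt(148386 + 126010) + 1/116455) + ((-172 - 243) + (16508 - 3/4))/(134890 - 132155) = (sqrt(274396) + 1/116455) + (-415 + 66029/4)/2735 = (2*sqrt(68599) + 1/116455) + (64369/4)*(1/2735) = (1/116455 + 2*sqrt(68599)) + 64369/10940 = 1499220567/254803540 + 2*sqrt(68599)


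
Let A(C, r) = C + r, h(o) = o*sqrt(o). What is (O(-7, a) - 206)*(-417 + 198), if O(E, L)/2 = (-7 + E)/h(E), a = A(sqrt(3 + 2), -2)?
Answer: 45114 + 876*I*sqrt(7)/7 ≈ 45114.0 + 331.1*I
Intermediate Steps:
h(o) = o**(3/2)
a = -2 + sqrt(5) (a = sqrt(3 + 2) - 2 = sqrt(5) - 2 = -2 + sqrt(5) ≈ 0.23607)
O(E, L) = 2*(-7 + E)/E**(3/2) (O(E, L) = 2*((-7 + E)/(E**(3/2))) = 2*((-7 + E)/E**(3/2)) = 2*(-7 + E)/E**(3/2))
(O(-7, a) - 206)*(-417 + 198) = (2*(-7 - 7)/(-7)**(3/2) - 206)*(-417 + 198) = (2*(I*sqrt(7)/49)*(-14) - 206)*(-219) = (-4*I*sqrt(7)/7 - 206)*(-219) = (-206 - 4*I*sqrt(7)/7)*(-219) = 45114 + 876*I*sqrt(7)/7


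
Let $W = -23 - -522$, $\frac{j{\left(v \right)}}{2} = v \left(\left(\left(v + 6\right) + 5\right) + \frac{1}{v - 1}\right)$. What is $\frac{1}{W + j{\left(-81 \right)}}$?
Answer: $\frac{41}{485480} \approx 8.4452 \cdot 10^{-5}$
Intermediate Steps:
$j{\left(v \right)} = 2 v \left(11 + v + \frac{1}{-1 + v}\right)$ ($j{\left(v \right)} = 2 v \left(\left(\left(v + 6\right) + 5\right) + \frac{1}{v - 1}\right) = 2 v \left(\left(\left(6 + v\right) + 5\right) + \frac{1}{-1 + v}\right) = 2 v \left(\left(11 + v\right) + \frac{1}{-1 + v}\right) = 2 v \left(11 + v + \frac{1}{-1 + v}\right)$)
$W = 499$ ($W = -23 + 522 = 499$)
$\frac{1}{W + j{\left(-81 \right)}} = \frac{1}{499 + 2 \left(-81\right) \frac{1}{-1 - 81} \left(-10 + \left(-81\right)^{2} + 10 \left(-81\right)\right)} = \frac{1}{499 + 2 \left(-81\right) \frac{1}{-82} \left(-10 + 6561 - 810\right)} = \frac{1}{499 + 2 \left(-81\right) \left(- \frac{1}{82}\right) 5741} = \frac{1}{499 + \frac{465021}{41}} = \frac{1}{\frac{485480}{41}} = \frac{41}{485480}$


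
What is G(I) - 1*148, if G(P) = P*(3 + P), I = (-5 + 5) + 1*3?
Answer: -130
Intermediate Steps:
I = 3 (I = 0 + 3 = 3)
G(I) - 1*148 = 3*(3 + 3) - 1*148 = 3*6 - 148 = 18 - 148 = -130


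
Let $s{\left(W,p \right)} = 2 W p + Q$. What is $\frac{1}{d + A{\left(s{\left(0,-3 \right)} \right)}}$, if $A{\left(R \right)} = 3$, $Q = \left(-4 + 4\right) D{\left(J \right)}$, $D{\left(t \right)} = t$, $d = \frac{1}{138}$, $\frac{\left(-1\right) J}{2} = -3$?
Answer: $\frac{138}{415} \approx 0.33253$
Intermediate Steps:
$J = 6$ ($J = \left(-2\right) \left(-3\right) = 6$)
$d = \frac{1}{138} \approx 0.0072464$
$Q = 0$ ($Q = \left(-4 + 4\right) 6 = 0 \cdot 6 = 0$)
$s{\left(W,p \right)} = 2 W p$ ($s{\left(W,p \right)} = 2 W p + 0 = 2 W p$)
$\frac{1}{d + A{\left(s{\left(0,-3 \right)} \right)}} = \frac{1}{\frac{1}{138} + 3} = \frac{1}{\frac{415}{138}} = \frac{138}{415}$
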